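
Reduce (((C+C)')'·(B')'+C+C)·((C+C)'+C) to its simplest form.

(((C+C)')'·(B')'+C+C)·((C+C)'+C)
= (((C+C)')'·(B')'+C+C)·(C'+C)   [idempotence]
= (((C+C)')'·B+C+C)·(C'+C)   [double negation]
= ((C+C)·B+C+C)·(C'+C)   [double negation]
= (C+C)·(C'+C)   [absorption]
= C+C·C'   [distribution]
= C   [complement / identity]

C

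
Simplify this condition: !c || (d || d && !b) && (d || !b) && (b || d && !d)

!c || d && b

!c || (d || d && !b) && (d || !b) && (b || d && !d)
= !c || d && (d || !b) && (b || d && !d)   — absorption
= !c || d && (b || d && !d)   — absorption
= !c || d && b   — complement / identity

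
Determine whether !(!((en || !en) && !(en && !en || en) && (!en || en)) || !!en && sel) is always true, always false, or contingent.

contingent

!(!((en || !en) && !(en && !en || en) && (!en || en)) || !!en && sel)
= !(!(!(en && !en || en) && (!en || en)) || !!en && sel)   (complement / identity)
= !(!(!en && (!en || en)) || !!en && sel)   (complement / identity)
= !(!!en || !!en && sel)   (complement / identity)
= !!!en   (absorption)
= !en   (double negation)
This depends on en, so it is not a constant.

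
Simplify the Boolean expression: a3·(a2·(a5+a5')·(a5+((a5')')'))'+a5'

a3·(a2·(a5+a5')·(a5+((a5')')'))'+a5'
= a3·(a2·(a5+a5')·(a5+a5'))'+a5'   [double negation]
= a3·(a2·(a5+a5'))'+a5'   [idempotence]
= a3·a2'+a5'   [complement / identity]

a3·a2'+a5'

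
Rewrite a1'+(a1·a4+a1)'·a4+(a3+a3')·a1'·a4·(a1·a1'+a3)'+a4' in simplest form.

a1'+a4'

a1'+(a1·a4+a1)'·a4+(a3+a3')·a1'·a4·(a1·a1'+a3)'+a4'
= a1'+(a1·a4+a1)'·a4+(a3+a3')·a1'·a4·a3'+a4'
= a1'+a1'·a4+(a3+a3')·a1'·a4·a3'+a4'
= a1'+a1'·a4+a1'·a4·a3'+a4'
= a1'+a1'·a4+a4'
= a1'+a4'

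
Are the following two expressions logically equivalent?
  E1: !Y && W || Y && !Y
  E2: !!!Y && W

Yes

E1: !Y && W || Y && !Y
    = !Y && W   [complement / identity]
E2: !!!Y && W
    = !Y && W   [double negation]
Both reduce to !Y && W, so they are equivalent.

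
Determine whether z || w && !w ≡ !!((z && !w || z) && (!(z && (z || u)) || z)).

Yes

E1: z || w && !w
    = z   (complement / identity)
E2: !!((z && !w || z) && (!(z && (z || u)) || z))
    = !!((z && !w || z) && (!z || z))   (absorption)
    = !!(z && (!z || z))   (absorption)
    = !!z   (complement / identity)
    = z   (double negation)
Both reduce to z, so they are equivalent.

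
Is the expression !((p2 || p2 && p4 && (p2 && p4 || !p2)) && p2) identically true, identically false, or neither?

neither

!((p2 || p2 && p4 && (p2 && p4 || !p2)) && p2)
= !((p2 || p2 && p4) && p2)
= !(p2 && p2)
= !p2
This depends on p2, so it is not a constant.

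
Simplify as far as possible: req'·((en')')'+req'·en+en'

req'+en'

req'·((en')')'+req'·en+en'
= req'·en'+req'·en+en'   (double negation)
= req'+en'   (distribution)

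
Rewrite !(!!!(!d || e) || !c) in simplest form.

(!d || e) && c

!(!!!(!d || e) || !c)
= !(!(!d || e) || !c)   — double negation
= (!d || e) && c   — De Morgan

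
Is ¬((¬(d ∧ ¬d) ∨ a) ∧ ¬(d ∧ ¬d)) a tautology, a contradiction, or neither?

contradiction

¬((¬(d ∧ ¬d) ∨ a) ∧ ¬(d ∧ ¬d))
= ¬¬(d ∧ ¬d)   [absorption]
= d ∧ ¬d   [double negation]
= False   [complement]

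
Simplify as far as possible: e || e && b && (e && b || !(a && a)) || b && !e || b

e || e && b && (e && b || !(a && a)) || b && !e || b
= e || e && b && (e && b || !a) || b && !e || b   — idempotence
= e || e && b || b && !e || b   — absorption
= e || b && !e || b   — absorption
= e || b   — absorption

e || b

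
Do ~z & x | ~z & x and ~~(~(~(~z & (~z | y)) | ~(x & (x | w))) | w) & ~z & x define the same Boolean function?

Yes

E1: ~z & x | ~z & x
    = ~z & x   — idempotence
E2: ~~(~(~(~z & (~z | y)) | ~(x & (x | w))) | w) & ~z & x
    = (~(~(~z & (~z | y)) | ~(x & (x | w))) | w) & ~z & x   — double negation
    = (~(~(~z & (~z | y)) | ~x) | w) & ~z & x   — absorption
    = (~(~~z | ~x) | w) & ~z & x   — absorption
    = (~z & x | w) & ~z & x   — De Morgan
    = ~z & x   — absorption
Both reduce to ~z & x, so they are equivalent.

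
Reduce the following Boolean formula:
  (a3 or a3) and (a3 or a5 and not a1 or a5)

a3

(a3 or a3) and (a3 or a5 and not a1 or a5)
= (a3 or a3) and (a3 or a5)
= a3 and a5 or a3
= a3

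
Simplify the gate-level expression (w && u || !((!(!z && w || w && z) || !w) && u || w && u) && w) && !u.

(w && u || !((!(!z && w || w && z) || !w) && u || w && u) && w) && !u
= (w && u || !((!w || !w) && u || w && u) && w) && !u
= (w && u || !(!w && u || w && u) && w) && !u
= (w && u || !u && w) && !u
= w && !u

w && !u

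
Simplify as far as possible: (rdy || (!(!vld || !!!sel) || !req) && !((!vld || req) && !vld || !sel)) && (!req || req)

(rdy || (!(!vld || !!!sel) || !req) && !((!vld || req) && !vld || !sel)) && (!req || req)
= (rdy || (!(!vld || !sel) || !req) && !((!vld || req) && !vld || !sel)) && (!req || req)   [double negation]
= (rdy || (!(!vld || !sel) || !req) && !(!vld || !sel)) && (!req || req)   [absorption]
= rdy || (!(!vld || !sel) || !req) && !(!vld || !sel)   [complement / identity]
= rdy || !(!vld || !sel)   [absorption]
= rdy || vld && sel   [De Morgan]

rdy || vld && sel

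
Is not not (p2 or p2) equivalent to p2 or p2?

Yes

E1: not not (p2 or p2)
    = not not p2
    = p2
E2: p2 or p2
    = p2
Both reduce to p2, so they are equivalent.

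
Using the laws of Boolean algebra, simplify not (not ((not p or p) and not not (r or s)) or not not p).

(r or s) and not p

not (not ((not p or p) and not not (r or s)) or not not p)
= (not p or p) and not not (r or s) and not p
= (not p or p) and (r or s) and not p
= (r or s) and not p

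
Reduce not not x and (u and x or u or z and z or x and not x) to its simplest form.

not not x and (u and x or u or z and z or x and not x)
= not not x and (u or z and z or x and not x)   (absorption)
= not not x and (u or z and z)   (complement / identity)
= x and (u or z and z)   (double negation)
= x and (u or z)   (idempotence)

x and (u or z)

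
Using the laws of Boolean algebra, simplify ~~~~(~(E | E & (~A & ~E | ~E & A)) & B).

~E & B

~~~~(~(E | E & (~A & ~E | ~E & A)) & B)
= ~~(~(E | E & (~A & ~E | ~E & A)) & B)   (double negation)
= ~~(~(E | E & ~E) & B)   (distribution)
= ~~(~E & B)   (complement / identity)
= ~E & B   (double negation)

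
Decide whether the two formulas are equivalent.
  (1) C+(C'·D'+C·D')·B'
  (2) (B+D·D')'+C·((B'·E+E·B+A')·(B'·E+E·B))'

E1: C+(C'·D'+C·D')·B'
    = C+D'·B'
E2: (B+D·D')'+C·((B'·E+E·B+A')·(B'·E+E·B))'
    = B'+C·((B'·E+E·B+A')·(B'·E+E·B))'
    = B'+C·(B'·E+E·B)'
    = B'+C·E'
These differ: at A=1, B=1, C=1, D=1, E=1, E1 = 1 but E2 = 0.

No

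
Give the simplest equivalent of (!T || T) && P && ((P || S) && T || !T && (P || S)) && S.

(!T || T) && P && ((P || S) && T || !T && (P || S)) && S
= (!T || T) && P && (P || S) && S   — distribution
= (!T || T) && P && S   — absorption
= P && S   — complement / identity

P && S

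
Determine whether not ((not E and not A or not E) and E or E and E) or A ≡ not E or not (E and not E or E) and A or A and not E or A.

Yes

E1: not ((not E and not A or not E) and E or E and E) or A
    = not ((not E and not A or not E) and E or E) or A   — idempotence
    = not (not E and E or E) or A   — absorption
    = not E or A   — complement / identity
E2: not E or not (E and not E or E) and A or A and not E or A
    = not E or not E and A or A and not E or A   — complement / identity
    = not E or not E and A or A   — absorption
    = not E or A   — absorption
Both reduce to not E or A, so they are equivalent.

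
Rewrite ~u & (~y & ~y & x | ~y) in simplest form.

~u & (~y & ~y & x | ~y)
= ~u & (~y & x | ~y)   — idempotence
= ~u & ~y   — absorption

~u & ~y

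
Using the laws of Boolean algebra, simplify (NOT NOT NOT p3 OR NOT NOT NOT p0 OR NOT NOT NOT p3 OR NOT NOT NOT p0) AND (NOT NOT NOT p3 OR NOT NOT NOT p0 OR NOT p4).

(NOT NOT NOT p3 OR NOT NOT NOT p0 OR NOT NOT NOT p3 OR NOT NOT NOT p0) AND (NOT NOT NOT p3 OR NOT NOT NOT p0 OR NOT p4)
= (NOT NOT NOT p3 OR NOT NOT NOT p0) AND NOT p4 OR NOT NOT NOT p3 OR NOT NOT NOT p0
= NOT NOT NOT p3 OR NOT NOT NOT p0
= NOT p3 OR NOT NOT NOT p0
= NOT p3 OR NOT p0

NOT p3 OR NOT p0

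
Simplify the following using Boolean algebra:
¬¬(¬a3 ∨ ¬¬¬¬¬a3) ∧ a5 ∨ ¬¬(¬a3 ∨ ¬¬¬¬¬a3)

¬¬(¬a3 ∨ ¬¬¬¬¬a3) ∧ a5 ∨ ¬¬(¬a3 ∨ ¬¬¬¬¬a3)
= ¬¬(¬a3 ∨ ¬¬¬¬¬a3)
= ¬(a3 ∧ ¬¬¬¬a3)
= ¬(a3 ∧ ¬¬a3)
= ¬(a3 ∧ a3)
= ¬a3

¬a3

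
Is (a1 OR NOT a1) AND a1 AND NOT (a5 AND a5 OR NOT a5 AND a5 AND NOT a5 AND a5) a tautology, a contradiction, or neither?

neither

(a1 OR NOT a1) AND a1 AND NOT (a5 AND a5 OR NOT a5 AND a5 AND NOT a5 AND a5)
= (a1 OR NOT a1) AND a1 AND NOT (a5 AND a5 OR NOT a5 AND a5)   (idempotence)
= a1 AND NOT (a5 AND a5 OR NOT a5 AND a5)   (complement / identity)
= a1 AND NOT a5   (distribution)
This depends on a1, a5, so it is not a constant.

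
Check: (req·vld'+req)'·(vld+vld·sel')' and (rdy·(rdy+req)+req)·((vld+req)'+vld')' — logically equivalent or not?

No

E1: (req·vld'+req)'·(vld+vld·sel')'
    = req'·(vld+vld·sel')'   — absorption
    = req'·vld'   — absorption
E2: (rdy·(rdy+req)+req)·((vld+req)'+vld')'
    = (rdy·(rdy+req)+req)·(vld+req)·vld   — De Morgan
    = (rdy+req)·(vld+req)·vld   — absorption
    = (rdy+req)·vld   — absorption
These differ: at rdy=0, req=1, sel=0, vld=1, E1 = 0 but E2 = 1.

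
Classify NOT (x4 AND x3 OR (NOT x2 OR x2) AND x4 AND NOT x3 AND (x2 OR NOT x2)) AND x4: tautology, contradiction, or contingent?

contradiction

NOT (x4 AND x3 OR (NOT x2 OR x2) AND x4 AND NOT x3 AND (x2 OR NOT x2)) AND x4
= NOT (x4 AND x3 OR (NOT x2 OR x2) AND x4 AND NOT x3) AND x4   (complement / identity)
= NOT (x4 AND x3 OR x4 AND NOT x3) AND x4   (complement / identity)
= NOT x4 AND x4   (distribution)
= FALSE   (complement)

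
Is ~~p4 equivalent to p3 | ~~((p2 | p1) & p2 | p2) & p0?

E1: ~~p4
    = p4   — double negation
E2: p3 | ~~((p2 | p1) & p2 | p2) & p0
    = p3 | ~~(p2 | p2) & p0   — absorption
    = p3 | (p2 | p2) & p0   — double negation
    = p3 | p2 & p0   — idempotence
These differ: at p0=0, p1=0, p2=0, p3=1, p4=0, E1 = 0 but E2 = 1.

No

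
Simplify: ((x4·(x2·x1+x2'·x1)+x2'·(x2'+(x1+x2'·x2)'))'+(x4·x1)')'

x4·x1

((x4·(x2·x1+x2'·x1)+x2'·(x2'+(x1+x2'·x2)'))'+(x4·x1)')'
= ((x4·(x2·x1+x2'·x1)+x2'·(x2'+x1'))'+(x4·x1)')'   (complement / identity)
= ((x4·x1+x2'·(x2'+x1'))'+(x4·x1)')'   (distribution)
= (x4·x1+x2'·(x2'+x1'))·x4·x1   (De Morgan)
= (x4·x1+x2')·x4·x1   (absorption)
= x4·x1   (absorption)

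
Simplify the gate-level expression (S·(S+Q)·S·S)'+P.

(S·(S+Q)·S·S)'+P
= (S·(S+Q)·S)'+P
= (S·S)'+P
= S'+P

S'+P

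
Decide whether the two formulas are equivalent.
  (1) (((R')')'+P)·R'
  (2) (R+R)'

Yes

E1: (((R')')'+P)·R'
    = (R'+P)·R'   (double negation)
    = R'   (absorption)
E2: (R+R)'
    = R'   (idempotence)
Both reduce to R', so they are equivalent.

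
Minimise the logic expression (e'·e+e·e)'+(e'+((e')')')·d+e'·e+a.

e'+a

(e'·e+e·e)'+(e'+((e')')')·d+e'·e+a
= e'+(e'+((e')')')·d+e'·e+a
= e'+(e'+e')·d+e'·e+a
= e'+e'·d+e'·e+a
= e'+e'·e+a
= e'+a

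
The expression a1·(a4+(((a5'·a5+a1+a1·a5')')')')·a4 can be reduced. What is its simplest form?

a1·(a4+(((a5'·a5+a1+a1·a5')')')')·a4
= a1·(a4+(((a1+a1·a5')')')')·a4   [complement / identity]
= a1·(a4+(a1+a1·a5')')·a4   [double negation]
= a1·(a4+a1')·a4   [absorption]
= a1·a4   [absorption]

a1·a4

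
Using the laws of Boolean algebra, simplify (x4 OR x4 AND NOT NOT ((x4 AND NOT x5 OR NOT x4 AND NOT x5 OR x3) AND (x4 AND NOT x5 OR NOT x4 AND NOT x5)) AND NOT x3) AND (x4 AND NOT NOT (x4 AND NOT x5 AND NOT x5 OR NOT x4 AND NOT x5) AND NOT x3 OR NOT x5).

x4 AND NOT x5

(x4 OR x4 AND NOT NOT ((x4 AND NOT x5 OR NOT x4 AND NOT x5 OR x3) AND (x4 AND NOT x5 OR NOT x4 AND NOT x5)) AND NOT x3) AND (x4 AND NOT NOT (x4 AND NOT x5 AND NOT x5 OR NOT x4 AND NOT x5) AND NOT x3 OR NOT x5)
= (x4 OR x4 AND NOT NOT (x4 AND NOT x5 OR NOT x4 AND NOT x5) AND NOT x3) AND (x4 AND NOT NOT (x4 AND NOT x5 AND NOT x5 OR NOT x4 AND NOT x5) AND NOT x3 OR NOT x5)   — absorption
= (x4 OR x4 AND NOT NOT (x4 AND NOT x5 OR NOT x4 AND NOT x5) AND NOT x3) AND (x4 AND NOT NOT (x4 AND NOT x5 OR NOT x4 AND NOT x5) AND NOT x3 OR NOT x5)   — idempotence
= x4 AND NOT NOT (x4 AND NOT x5 OR NOT x4 AND NOT x5) AND NOT x3 OR x4 AND NOT x5   — distribution
= x4 AND (x4 AND NOT x5 OR NOT x4 AND NOT x5) AND NOT x3 OR x4 AND NOT x5   — double negation
= x4 AND NOT x5 AND NOT x3 OR x4 AND NOT x5   — distribution
= x4 AND NOT x5   — absorption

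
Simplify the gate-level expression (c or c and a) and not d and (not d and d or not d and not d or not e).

(c or c and a) and not d and (not d and d or not d and not d or not e)
= (c or c and a) and not d and (not d or not e)   (distribution)
= (c or c and a) and not d   (absorption)
= c and not d   (absorption)

c and not d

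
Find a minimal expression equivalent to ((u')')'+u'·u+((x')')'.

u'+x'

((u')')'+u'·u+((x')')'
= u'+u'·u+((x')')'
= u'+((x')')'
= u'+x'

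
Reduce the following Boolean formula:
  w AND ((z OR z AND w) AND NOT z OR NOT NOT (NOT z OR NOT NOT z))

w AND ((z OR z AND w) AND NOT z OR NOT NOT (NOT z OR NOT NOT z))
= w AND (z AND NOT z OR NOT NOT (NOT z OR NOT NOT z))   [absorption]
= w AND (z AND NOT z OR NOT z OR NOT NOT z)   [double negation]
= w AND (z AND NOT z OR NOT z OR z)   [double negation]
= w AND (NOT z OR z)   [complement / identity]
= w   [complement / identity]

w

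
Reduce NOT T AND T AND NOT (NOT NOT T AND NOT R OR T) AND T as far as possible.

FALSE

NOT T AND T AND NOT (NOT NOT T AND NOT R OR T) AND T
= NOT T AND T AND NOT (T AND NOT R OR T) AND T   [double negation]
= NOT T AND T AND NOT T AND T   [absorption]
= NOT T AND T   [idempotence]
= FALSE   [complement]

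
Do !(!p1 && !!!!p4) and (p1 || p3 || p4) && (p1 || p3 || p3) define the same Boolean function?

No

E1: !(!p1 && !!!!p4)
    = !(!p1 && !!p4)   — double negation
    = p1 || !p4   — De Morgan
E2: (p1 || p3 || p4) && (p1 || p3 || p3)
    = (p1 || p3 || p4) && (p1 || p3)   — idempotence
    = p1 || p3   — absorption
These differ: at p1=0, p3=0, p4=0, E1 = 1 but E2 = 0.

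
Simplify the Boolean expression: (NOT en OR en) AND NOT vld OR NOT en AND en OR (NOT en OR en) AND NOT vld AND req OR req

(NOT en OR en) AND NOT vld OR NOT en AND en OR (NOT en OR en) AND NOT vld AND req OR req
= (NOT en OR en) AND NOT vld OR (NOT en OR en) AND NOT vld AND req OR req
= (NOT en OR en) AND NOT vld OR req
= NOT vld OR req

NOT vld OR req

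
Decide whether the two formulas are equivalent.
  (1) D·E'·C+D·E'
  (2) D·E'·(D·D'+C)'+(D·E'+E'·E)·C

Yes

E1: D·E'·C+D·E'
    = D·E'   (absorption)
E2: D·E'·(D·D'+C)'+(D·E'+E'·E)·C
    = D·E'·(D·D'+C)'+D·E'·C   (complement / identity)
    = D·E'·C'+D·E'·C   (complement / identity)
    = D·E'   (distribution)
Both reduce to D·E', so they are equivalent.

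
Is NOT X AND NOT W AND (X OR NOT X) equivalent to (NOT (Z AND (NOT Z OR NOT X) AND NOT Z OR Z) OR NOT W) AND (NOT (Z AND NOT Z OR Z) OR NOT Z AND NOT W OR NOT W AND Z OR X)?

E1: NOT X AND NOT W AND (X OR NOT X)
    = NOT X AND NOT W   — complement / identity
E2: (NOT (Z AND (NOT Z OR NOT X) AND NOT Z OR Z) OR NOT W) AND (NOT (Z AND NOT Z OR Z) OR NOT Z AND NOT W OR NOT W AND Z OR X)
    = (NOT (Z AND (NOT Z OR NOT X) AND NOT Z OR Z) OR NOT W) AND (NOT (Z AND NOT Z OR Z) OR NOT W OR X)   — distribution
    = (NOT (Z AND NOT Z OR Z) OR NOT W) AND (NOT (Z AND NOT Z OR Z) OR NOT W OR X)   — absorption
    = NOT (Z AND NOT Z OR Z) OR NOT W   — absorption
    = NOT Z OR NOT W   — complement / identity
These differ: at W=0, X=1, Z=0, E1 = 0 but E2 = 1.

No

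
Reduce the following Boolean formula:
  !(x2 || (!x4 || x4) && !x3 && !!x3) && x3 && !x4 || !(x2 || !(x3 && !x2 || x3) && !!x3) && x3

!x2 && x3

!(x2 || (!x4 || x4) && !x3 && !!x3) && x3 && !x4 || !(x2 || !(x3 && !x2 || x3) && !!x3) && x3
= !(x2 || (!x4 || x4) && !x3 && !!x3) && x3 && !x4 || !(x2 || !x3 && !!x3) && x3
= !(x2 || !x3 && !!x3) && x3 && !x4 || !(x2 || !x3 && !!x3) && x3
= !(x2 || !x3 && !!x3) && x3
= !(x2 || !x3 && x3) && x3
= !x2 && x3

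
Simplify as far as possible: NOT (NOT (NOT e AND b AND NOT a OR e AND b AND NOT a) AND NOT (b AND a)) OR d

b OR d

NOT (NOT (NOT e AND b AND NOT a OR e AND b AND NOT a) AND NOT (b AND a)) OR d
= NOT e AND b AND NOT a OR e AND b AND NOT a OR b AND a OR d   — De Morgan
= b AND NOT a OR b AND a OR d   — distribution
= b OR d   — distribution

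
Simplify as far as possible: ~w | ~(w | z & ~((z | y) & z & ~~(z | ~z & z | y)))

~w | ~(w | z & ~((z | y) & z & ~~(z | ~z & z | y)))
= ~w | ~(w | z & ~(z & ~~(z | ~z & z | y)))   — absorption
= ~w | ~(w | z & ~(z & ~~(z | y)))   — complement / identity
= ~w | ~(w | z & ~(z & (z | y)))   — double negation
= ~w | ~(w | z & ~z)   — absorption
= ~w | ~w   — complement / identity
= ~w   — idempotence

~w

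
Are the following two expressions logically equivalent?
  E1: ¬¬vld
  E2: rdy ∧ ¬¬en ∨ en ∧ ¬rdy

E1: ¬¬vld
    = vld   — double negation
E2: rdy ∧ ¬¬en ∨ en ∧ ¬rdy
    = rdy ∧ en ∨ en ∧ ¬rdy   — double negation
    = en   — distribution
These differ: at en=0, rdy=0, vld=1, E1 = 1 but E2 = 0.

No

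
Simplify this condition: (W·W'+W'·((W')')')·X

(W·W'+W'·((W')')')·X
= (W·W'+W'·W')·X   (double negation)
= W'·X   (distribution)

W'·X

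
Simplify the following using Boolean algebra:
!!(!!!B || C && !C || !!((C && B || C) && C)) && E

(!B || C) && E

!!(!!!B || C && !C || !!((C && B || C) && C)) && E
= !!(!!!B || C && !C || !!(C && C)) && E   — absorption
= !!(!!!B || C && !C || C && C) && E   — double negation
= !!(!B || C && !C || C && C) && E   — double negation
= (!B || C && !C || C && C) && E   — double negation
= (!B || C) && E   — distribution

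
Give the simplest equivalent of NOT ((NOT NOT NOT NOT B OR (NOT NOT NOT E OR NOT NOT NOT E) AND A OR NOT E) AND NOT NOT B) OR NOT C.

NOT B OR NOT C

NOT ((NOT NOT NOT NOT B OR (NOT NOT NOT E OR NOT NOT NOT E) AND A OR NOT E) AND NOT NOT B) OR NOT C
= NOT ((NOT NOT NOT NOT B OR NOT NOT NOT E AND A OR NOT E) AND NOT NOT B) OR NOT C
= NOT ((NOT NOT NOT NOT B OR NOT E AND A OR NOT E) AND NOT NOT B) OR NOT C
= NOT ((NOT NOT B OR NOT E AND A OR NOT E) AND NOT NOT B) OR NOT C
= NOT ((NOT NOT B OR NOT E) AND NOT NOT B) OR NOT C
= NOT NOT NOT B OR NOT C
= NOT B OR NOT C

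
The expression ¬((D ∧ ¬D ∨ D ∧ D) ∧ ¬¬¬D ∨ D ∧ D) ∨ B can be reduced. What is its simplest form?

¬((D ∧ ¬D ∨ D ∧ D) ∧ ¬¬¬D ∨ D ∧ D) ∨ B
= ¬(D ∧ ¬¬¬D ∨ D ∧ D) ∨ B
= ¬(D ∧ ¬D ∨ D ∧ D) ∨ B
= ¬D ∨ B

¬D ∨ B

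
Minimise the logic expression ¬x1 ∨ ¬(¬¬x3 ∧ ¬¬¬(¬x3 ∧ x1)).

¬x1 ∨ ¬(¬¬x3 ∧ ¬¬¬(¬x3 ∧ x1))
= ¬x1 ∨ ¬(¬¬x3 ∧ ¬(¬x3 ∧ x1))   — double negation
= ¬x1 ∨ ¬x3 ∨ ¬x3 ∧ x1   — De Morgan
= ¬x1 ∨ ¬x3   — absorption

¬x1 ∨ ¬x3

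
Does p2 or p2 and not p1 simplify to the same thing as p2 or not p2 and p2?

Yes

E1: p2 or p2 and not p1
    = p2   (absorption)
E2: p2 or not p2 and p2
    = p2   (complement / identity)
Both reduce to p2, so they are equivalent.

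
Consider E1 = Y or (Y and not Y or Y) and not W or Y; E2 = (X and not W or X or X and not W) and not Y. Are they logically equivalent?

E1: Y or (Y and not Y or Y) and not W or Y
    = Y or Y and not W or Y   — complement / identity
    = Y or Y   — absorption
    = Y   — idempotence
E2: (X and not W or X or X and not W) and not Y
    = (X or X and not W) and not Y   — absorption
    = X and not Y   — absorption
These differ: at W=0, X=1, Y=1, E1 = 1 but E2 = 0.

No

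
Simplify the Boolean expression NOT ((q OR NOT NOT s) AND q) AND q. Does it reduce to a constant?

NOT ((q OR NOT NOT s) AND q) AND q
= NOT ((q OR s) AND q) AND q   (double negation)
= NOT q AND q   (absorption)
= FALSE   (complement)

FALSE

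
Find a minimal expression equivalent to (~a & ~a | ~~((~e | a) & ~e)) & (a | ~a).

~a | ~e

(~a & ~a | ~~((~e | a) & ~e)) & (a | ~a)
= (~a & ~a | (~e | a) & ~e) & (a | ~a)
= (~a & ~a | ~e) & (a | ~a)
= (~a | ~e) & (a | ~a)
= ~a | ~e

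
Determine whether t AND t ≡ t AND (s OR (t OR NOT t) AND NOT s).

Yes

E1: t AND t
    = t   (idempotence)
E2: t AND (s OR (t OR NOT t) AND NOT s)
    = t AND (s OR NOT s)   (complement / identity)
    = t   (complement / identity)
Both reduce to t, so they are equivalent.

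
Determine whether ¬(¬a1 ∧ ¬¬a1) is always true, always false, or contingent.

¬(¬a1 ∧ ¬¬a1)
= a1 ∨ ¬a1
= True

always true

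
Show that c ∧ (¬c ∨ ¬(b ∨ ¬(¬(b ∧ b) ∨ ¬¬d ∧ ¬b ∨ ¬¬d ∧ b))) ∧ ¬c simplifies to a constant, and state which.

False

c ∧ (¬c ∨ ¬(b ∨ ¬(¬(b ∧ b) ∨ ¬¬d ∧ ¬b ∨ ¬¬d ∧ b))) ∧ ¬c
= c ∧ (¬c ∨ ¬(b ∨ ¬(¬(b ∧ b) ∨ ¬¬d))) ∧ ¬c   — distribution
= c ∧ (¬c ∨ ¬(b ∨ b ∧ b ∧ ¬d)) ∧ ¬c   — De Morgan
= c ∧ (¬c ∨ ¬(b ∨ b ∧ ¬d)) ∧ ¬c   — idempotence
= c ∧ (¬c ∨ ¬b) ∧ ¬c   — absorption
= c ∧ ¬c   — absorption
= False   — complement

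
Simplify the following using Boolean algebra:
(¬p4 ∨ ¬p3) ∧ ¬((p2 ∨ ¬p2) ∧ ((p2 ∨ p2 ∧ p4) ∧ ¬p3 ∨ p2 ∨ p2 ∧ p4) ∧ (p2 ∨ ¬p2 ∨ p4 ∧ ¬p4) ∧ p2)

(¬p4 ∨ ¬p3) ∧ ¬p2

(¬p4 ∨ ¬p3) ∧ ¬((p2 ∨ ¬p2) ∧ ((p2 ∨ p2 ∧ p4) ∧ ¬p3 ∨ p2 ∨ p2 ∧ p4) ∧ (p2 ∨ ¬p2 ∨ p4 ∧ ¬p4) ∧ p2)
= (¬p4 ∨ ¬p3) ∧ ¬((p2 ∨ ¬p2) ∧ ((p2 ∨ p2 ∧ p4) ∧ ¬p3 ∨ p2 ∨ p2 ∧ p4) ∧ (p2 ∨ ¬p2) ∧ p2)   [complement / identity]
= (¬p4 ∨ ¬p3) ∧ ¬((p2 ∨ ¬p2) ∧ (p2 ∨ p2 ∧ p4) ∧ (p2 ∨ ¬p2) ∧ p2)   [absorption]
= (¬p4 ∨ ¬p3) ∧ ¬((p2 ∨ ¬p2) ∧ p2 ∧ (p2 ∨ ¬p2) ∧ p2)   [absorption]
= (¬p4 ∨ ¬p3) ∧ ¬((p2 ∨ ¬p2) ∧ p2)   [idempotence]
= (¬p4 ∨ ¬p3) ∧ ¬p2   [complement / identity]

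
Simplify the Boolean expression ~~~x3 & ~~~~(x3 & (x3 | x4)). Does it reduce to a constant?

~~~x3 & ~~~~(x3 & (x3 | x4))
= ~x3 & ~~~~(x3 & (x3 | x4))
= ~x3 & ~~(x3 & (x3 | x4))
= ~x3 & x3 & (x3 | x4)
= ~x3 & x3
= 0

0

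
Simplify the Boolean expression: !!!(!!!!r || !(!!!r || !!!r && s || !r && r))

!!!(!!!!r || !(!!!r || !!!r && s || !r && r))
= !!!(!!!!r || !(!!!r || !r && r))   — absorption
= !!!(!!!!r || !!!!r)   — complement / identity
= !!!!!!!r   — idempotence
= !!!!!r   — double negation
= !!!r   — double negation
= !r   — double negation

!r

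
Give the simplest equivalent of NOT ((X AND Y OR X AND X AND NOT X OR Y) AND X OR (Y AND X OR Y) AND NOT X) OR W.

NOT ((X AND Y OR X AND X AND NOT X OR Y) AND X OR (Y AND X OR Y) AND NOT X) OR W
= NOT (((Y OR X AND NOT X) AND X OR Y) AND X OR (Y AND X OR Y) AND NOT X) OR W   [distribution]
= NOT ((Y AND X OR Y) AND X OR (Y AND X OR Y) AND NOT X) OR W   [complement / identity]
= NOT (Y AND X OR Y) OR W   [distribution]
= NOT Y OR W   [absorption]

NOT Y OR W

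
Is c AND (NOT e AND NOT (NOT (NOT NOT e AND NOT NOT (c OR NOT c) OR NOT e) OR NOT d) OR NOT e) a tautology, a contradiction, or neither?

neither

c AND (NOT e AND NOT (NOT (NOT NOT e AND NOT NOT (c OR NOT c) OR NOT e) OR NOT d) OR NOT e)
= c AND (NOT e AND (NOT NOT e AND NOT NOT (c OR NOT c) OR NOT e) AND d OR NOT e)   [De Morgan]
= c AND (NOT e AND (NOT NOT e AND (c OR NOT c) OR NOT e) AND d OR NOT e)   [double negation]
= c AND (NOT e AND (e AND (c OR NOT c) OR NOT e) AND d OR NOT e)   [double negation]
= c AND (NOT e AND (e OR NOT e) AND d OR NOT e)   [complement / identity]
= c AND (NOT e AND d OR NOT e)   [complement / identity]
= c AND NOT e   [absorption]
This depends on c, e, so it is not a constant.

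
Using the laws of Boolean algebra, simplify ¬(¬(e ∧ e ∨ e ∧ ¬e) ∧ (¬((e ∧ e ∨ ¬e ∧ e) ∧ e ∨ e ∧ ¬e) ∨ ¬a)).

¬(¬(e ∧ e ∨ e ∧ ¬e) ∧ (¬((e ∧ e ∨ ¬e ∧ e) ∧ e ∨ e ∧ ¬e) ∨ ¬a))
= ¬(¬(e ∧ e ∨ e ∧ ¬e) ∧ (¬(e ∧ e ∨ e ∧ ¬e) ∨ ¬a))   [distribution]
= ¬¬(e ∧ e ∨ e ∧ ¬e)   [absorption]
= ¬¬e   [distribution]
= e   [double negation]

e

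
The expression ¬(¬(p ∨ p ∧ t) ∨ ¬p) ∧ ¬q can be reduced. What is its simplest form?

p ∧ ¬q

¬(¬(p ∨ p ∧ t) ∨ ¬p) ∧ ¬q
= (p ∨ p ∧ t) ∧ p ∧ ¬q   [De Morgan]
= p ∧ p ∧ ¬q   [absorption]
= p ∧ ¬q   [idempotence]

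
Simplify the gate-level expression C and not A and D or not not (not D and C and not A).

C and not A and D or not not (not D and C and not A)
= C and not A and D or not D and C and not A   — double negation
= C and not A   — distribution

C and not A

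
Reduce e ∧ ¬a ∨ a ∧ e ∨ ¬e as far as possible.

True

e ∧ ¬a ∨ a ∧ e ∨ ¬e
= e ∨ ¬e   [distribution]
= True   [complement]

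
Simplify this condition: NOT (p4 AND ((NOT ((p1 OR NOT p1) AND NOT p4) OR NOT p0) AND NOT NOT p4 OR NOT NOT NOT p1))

NOT p4

NOT (p4 AND ((NOT ((p1 OR NOT p1) AND NOT p4) OR NOT p0) AND NOT NOT p4 OR NOT NOT NOT p1))
= NOT (p4 AND ((NOT NOT p4 OR NOT p0) AND NOT NOT p4 OR NOT NOT NOT p1))   [complement / identity]
= NOT (p4 AND (NOT NOT p4 OR NOT NOT NOT p1))   [absorption]
= NOT (p4 AND (NOT NOT p4 OR NOT p1))   [double negation]
= NOT (p4 AND (p4 OR NOT p1))   [double negation]
= NOT p4   [absorption]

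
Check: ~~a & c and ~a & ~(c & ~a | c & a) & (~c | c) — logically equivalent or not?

E1: ~~a & c
    = a & c   — double negation
E2: ~a & ~(c & ~a | c & a) & (~c | c)
    = ~a & ~c & (~c | c)   — distribution
    = ~a & ~c   — complement / identity
These differ: at a=0, c=0, E1 = 0 but E2 = 1.

No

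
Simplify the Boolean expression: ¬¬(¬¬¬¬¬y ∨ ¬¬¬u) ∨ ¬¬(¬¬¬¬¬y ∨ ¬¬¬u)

¬¬(¬¬¬¬¬y ∨ ¬¬¬u) ∨ ¬¬(¬¬¬¬¬y ∨ ¬¬¬u)
= ¬¬(¬¬¬¬¬y ∨ ¬¬¬u)   (idempotence)
= ¬(¬¬¬¬y ∧ ¬¬u)   (De Morgan)
= ¬(¬¬y ∧ ¬¬u)   (double negation)
= ¬y ∨ ¬u   (De Morgan)

¬y ∨ ¬u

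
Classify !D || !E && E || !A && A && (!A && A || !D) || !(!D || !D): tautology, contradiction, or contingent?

tautology

!D || !E && E || !A && A && (!A && A || !D) || !(!D || !D)
= !D || !E && E || !A && A || !(!D || !D)   [absorption]
= !D || !E && E || !(!D || !D)   [complement / identity]
= !D || !E && E || !!D   [idempotence]
= !D || !E && E || D   [double negation]
= !D || D   [complement / identity]
= true   [complement]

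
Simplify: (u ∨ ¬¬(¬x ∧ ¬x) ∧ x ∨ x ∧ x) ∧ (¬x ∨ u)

u

(u ∨ ¬¬(¬x ∧ ¬x) ∧ x ∨ x ∧ x) ∧ (¬x ∨ u)
= (u ∨ ¬¬¬x ∧ x ∨ x ∧ x) ∧ (¬x ∨ u)
= (u ∨ ¬x ∧ x ∨ x ∧ x) ∧ (¬x ∨ u)
= (u ∨ x) ∧ (¬x ∨ u)
= x ∧ ¬x ∨ u
= u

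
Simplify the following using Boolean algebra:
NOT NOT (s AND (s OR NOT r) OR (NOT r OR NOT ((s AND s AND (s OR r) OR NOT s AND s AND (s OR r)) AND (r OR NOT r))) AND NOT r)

s OR NOT r

NOT NOT (s AND (s OR NOT r) OR (NOT r OR NOT ((s AND s AND (s OR r) OR NOT s AND s AND (s OR r)) AND (r OR NOT r))) AND NOT r)
= NOT NOT (s OR (NOT r OR NOT ((s AND s AND (s OR r) OR NOT s AND s AND (s OR r)) AND (r OR NOT r))) AND NOT r)   [absorption]
= NOT NOT (s OR (NOT r OR NOT (s AND s AND (s OR r) OR NOT s AND s AND (s OR r))) AND NOT r)   [complement / identity]
= NOT NOT (s OR (NOT r OR NOT (s AND (s OR r))) AND NOT r)   [distribution]
= s OR (NOT r OR NOT (s AND (s OR r))) AND NOT r   [double negation]
= s OR (NOT r OR NOT s) AND NOT r   [absorption]
= s OR NOT r   [absorption]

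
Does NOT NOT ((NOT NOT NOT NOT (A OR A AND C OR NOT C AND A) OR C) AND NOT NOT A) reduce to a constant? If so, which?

no

NOT NOT ((NOT NOT NOT NOT (A OR A AND C OR NOT C AND A) OR C) AND NOT NOT A)
= NOT NOT ((NOT NOT (A OR A AND C OR NOT C AND A) OR C) AND NOT NOT A)
= NOT NOT ((NOT NOT (A OR A) OR C) AND NOT NOT A)
= NOT NOT ((NOT NOT A OR C) AND NOT NOT A)
= NOT NOT NOT NOT A
= NOT NOT A
= A
This depends on A, so it is not a constant.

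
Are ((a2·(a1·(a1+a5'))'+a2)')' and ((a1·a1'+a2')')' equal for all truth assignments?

No

E1: ((a2·(a1·(a1+a5'))'+a2)')'
    = a2·(a1·(a1+a5'))'+a2   — double negation
    = a2·a1'+a2   — absorption
    = a2   — absorption
E2: ((a1·a1'+a2')')'
    = ((a2')')'   — complement / identity
    = a2'   — double negation
These differ: at a1=0, a2=0, a5=0, E1 = 0 but E2 = 1.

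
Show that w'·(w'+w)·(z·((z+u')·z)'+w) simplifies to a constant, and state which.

w'·(w'+w)·(z·((z+u')·z)'+w)
= w'·(w'+w)·(z·z'+w)   — absorption
= w'·(z·z'+w)   — complement / identity
= w'·w   — complement / identity
= 0   — complement

0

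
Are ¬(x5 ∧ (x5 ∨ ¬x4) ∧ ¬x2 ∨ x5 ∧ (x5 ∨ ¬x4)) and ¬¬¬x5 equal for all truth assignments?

Yes

E1: ¬(x5 ∧ (x5 ∨ ¬x4) ∧ ¬x2 ∨ x5 ∧ (x5 ∨ ¬x4))
    = ¬(x5 ∧ (x5 ∨ ¬x4))   [absorption]
    = ¬x5   [absorption]
E2: ¬¬¬x5
    = ¬x5   [double negation]
Both reduce to ¬x5, so they are equivalent.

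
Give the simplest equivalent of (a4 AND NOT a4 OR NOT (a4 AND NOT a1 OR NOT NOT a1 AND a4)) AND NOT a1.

NOT a4 AND NOT a1

(a4 AND NOT a4 OR NOT (a4 AND NOT a1 OR NOT NOT a1 AND a4)) AND NOT a1
= NOT (a4 AND NOT a1 OR NOT NOT a1 AND a4) AND NOT a1
= NOT (a4 AND NOT a1 OR a1 AND a4) AND NOT a1
= NOT a4 AND NOT a1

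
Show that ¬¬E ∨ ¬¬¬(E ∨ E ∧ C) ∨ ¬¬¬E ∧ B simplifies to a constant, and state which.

True

¬¬E ∨ ¬¬¬(E ∨ E ∧ C) ∨ ¬¬¬E ∧ B
= ¬¬E ∨ ¬¬¬E ∨ ¬¬¬E ∧ B   [absorption]
= ¬¬E ∨ ¬¬¬E   [absorption]
= ¬¬E ∨ ¬E   [double negation]
= E ∨ ¬E   [double negation]
= True   [complement]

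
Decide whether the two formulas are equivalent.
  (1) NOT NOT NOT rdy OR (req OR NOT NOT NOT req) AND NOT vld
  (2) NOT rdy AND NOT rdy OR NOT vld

Yes

E1: NOT NOT NOT rdy OR (req OR NOT NOT NOT req) AND NOT vld
    = NOT NOT NOT rdy OR (req OR NOT req) AND NOT vld
    = NOT NOT NOT rdy OR NOT vld
    = NOT rdy OR NOT vld
E2: NOT rdy AND NOT rdy OR NOT vld
    = NOT rdy OR NOT vld
Both reduce to NOT rdy OR NOT vld, so they are equivalent.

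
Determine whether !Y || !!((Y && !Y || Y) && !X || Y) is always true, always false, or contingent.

!Y || !!((Y && !Y || Y) && !X || Y)
= !Y || (Y && !Y || Y) && !X || Y
= !Y || Y && !X || Y
= !Y || Y
= true

always true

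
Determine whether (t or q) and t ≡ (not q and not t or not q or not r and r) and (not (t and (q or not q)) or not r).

E1: (t or q) and t
    = t   — absorption
E2: (not q and not t or not q or not r and r) and (not (t and (q or not q)) or not r)
    = (not q or not r and r) and (not (t and (q or not q)) or not r)   — absorption
    = not q and (not (t and (q or not q)) or not r)   — complement / identity
    = not q and (not t or not r)   — complement / identity
These differ: at q=0, r=1, t=0, E1 = 0 but E2 = 1.

No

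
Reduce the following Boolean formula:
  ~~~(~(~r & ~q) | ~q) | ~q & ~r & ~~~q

~r & ~q

~~~(~(~r & ~q) | ~q) | ~q & ~r & ~~~q
= ~(~(~r & ~q) | ~q) | ~q & ~r & ~~~q
= ~(~(~r & ~q) | ~q) | ~q & ~r & ~q
= ~r & ~q & q | ~q & ~r & ~q
= ~r & ~q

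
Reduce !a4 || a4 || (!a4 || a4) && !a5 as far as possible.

!a4 || a4 || (!a4 || a4) && !a5
= !a4 || a4   [absorption]
= true   [complement]

true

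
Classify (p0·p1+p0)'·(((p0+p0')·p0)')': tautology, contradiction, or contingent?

contradiction

(p0·p1+p0)'·(((p0+p0')·p0)')'
= (p0·p1+p0)'·(p0+p0')·p0   — double negation
= p0'·(p0+p0')·p0   — absorption
= p0'·p0   — complement / identity
= 0   — complement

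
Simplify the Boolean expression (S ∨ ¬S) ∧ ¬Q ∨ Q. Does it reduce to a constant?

(S ∨ ¬S) ∧ ¬Q ∨ Q
= ¬Q ∨ Q
= True

True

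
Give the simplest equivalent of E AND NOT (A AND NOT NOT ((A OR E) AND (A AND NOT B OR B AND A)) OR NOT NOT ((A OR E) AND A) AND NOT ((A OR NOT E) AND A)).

E AND NOT (A AND NOT NOT ((A OR E) AND (A AND NOT B OR B AND A)) OR NOT NOT ((A OR E) AND A) AND NOT ((A OR NOT E) AND A))
= E AND NOT (A AND NOT NOT ((A OR E) AND (A AND NOT B OR B AND A)) OR NOT NOT ((A OR E) AND A) AND NOT A)
= E AND NOT (A AND NOT NOT ((A OR E) AND A) OR NOT NOT ((A OR E) AND A) AND NOT A)
= E AND NOT NOT NOT ((A OR E) AND A)
= E AND NOT ((A OR E) AND A)
= E AND NOT A

E AND NOT A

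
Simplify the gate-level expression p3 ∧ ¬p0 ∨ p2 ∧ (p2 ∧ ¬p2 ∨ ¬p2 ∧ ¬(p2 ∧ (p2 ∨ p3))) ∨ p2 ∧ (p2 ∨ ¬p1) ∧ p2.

p3 ∧ ¬p0 ∨ p2

p3 ∧ ¬p0 ∨ p2 ∧ (p2 ∧ ¬p2 ∨ ¬p2 ∧ ¬(p2 ∧ (p2 ∨ p3))) ∨ p2 ∧ (p2 ∨ ¬p1) ∧ p2
= p3 ∧ ¬p0 ∨ p2 ∧ (p2 ∧ ¬p2 ∨ ¬p2 ∧ ¬(p2 ∧ (p2 ∨ p3))) ∨ p2 ∧ p2   [absorption]
= p3 ∧ ¬p0 ∨ p2 ∧ (p2 ∧ ¬p2 ∨ ¬p2 ∧ ¬p2) ∨ p2 ∧ p2   [absorption]
= p3 ∧ ¬p0 ∨ p2 ∧ ¬p2 ∨ p2 ∧ p2   [distribution]
= p3 ∧ ¬p0 ∨ p2   [distribution]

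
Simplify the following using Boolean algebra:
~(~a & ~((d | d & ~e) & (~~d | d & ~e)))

~(~a & ~((d | d & ~e) & (~~d | d & ~e)))
= a | (d | d & ~e) & (~~d | d & ~e)   (De Morgan)
= a | (d | d & ~e) & (d | d & ~e)   (double negation)
= a | d | d & ~e   (idempotence)
= a | d   (absorption)

a | d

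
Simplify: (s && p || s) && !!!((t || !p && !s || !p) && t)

(s && p || s) && !!!((t || !p && !s || !p) && t)
= s && !!!((t || !p && !s || !p) && t)
= s && !!!((t || !p) && t)
= s && !!!t
= s && !t

s && !t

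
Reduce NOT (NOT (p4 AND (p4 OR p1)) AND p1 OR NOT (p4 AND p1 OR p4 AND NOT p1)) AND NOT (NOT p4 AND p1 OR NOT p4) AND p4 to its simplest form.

NOT (NOT (p4 AND (p4 OR p1)) AND p1 OR NOT (p4 AND p1 OR p4 AND NOT p1)) AND NOT (NOT p4 AND p1 OR NOT p4) AND p4
= NOT (NOT p4 AND p1 OR NOT (p4 AND p1 OR p4 AND NOT p1)) AND NOT (NOT p4 AND p1 OR NOT p4) AND p4   (absorption)
= NOT (NOT p4 AND p1 OR NOT p4) AND NOT (NOT p4 AND p1 OR NOT p4) AND p4   (distribution)
= NOT (NOT p4 AND p1 OR NOT p4) AND p4   (idempotence)
= NOT NOT p4 AND p4   (absorption)
= p4 AND p4   (double negation)
= p4   (idempotence)

p4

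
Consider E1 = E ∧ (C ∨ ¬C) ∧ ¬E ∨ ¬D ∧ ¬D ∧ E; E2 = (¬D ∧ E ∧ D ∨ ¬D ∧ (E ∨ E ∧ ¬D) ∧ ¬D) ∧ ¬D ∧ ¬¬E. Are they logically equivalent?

Yes

E1: E ∧ (C ∨ ¬C) ∧ ¬E ∨ ¬D ∧ ¬D ∧ E
    = E ∧ (C ∨ ¬C) ∧ ¬E ∨ ¬D ∧ E   [idempotence]
    = E ∧ ¬E ∨ ¬D ∧ E   [complement / identity]
    = ¬D ∧ E   [complement / identity]
E2: (¬D ∧ E ∧ D ∨ ¬D ∧ (E ∨ E ∧ ¬D) ∧ ¬D) ∧ ¬D ∧ ¬¬E
    = (¬D ∧ E ∧ D ∨ ¬D ∧ E ∧ ¬D) ∧ ¬D ∧ ¬¬E   [absorption]
    = ¬D ∧ E ∧ ¬D ∧ ¬¬E   [distribution]
    = ¬D ∧ E ∧ ¬D ∧ E   [double negation]
    = ¬D ∧ E   [idempotence]
Both reduce to ¬D ∧ E, so they are equivalent.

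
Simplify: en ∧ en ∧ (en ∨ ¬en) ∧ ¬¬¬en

False

en ∧ en ∧ (en ∨ ¬en) ∧ ¬¬¬en
= en ∧ (en ∨ ¬en) ∧ ¬¬¬en   (idempotence)
= en ∧ ¬¬¬en   (complement / identity)
= en ∧ ¬en   (double negation)
= False   (complement)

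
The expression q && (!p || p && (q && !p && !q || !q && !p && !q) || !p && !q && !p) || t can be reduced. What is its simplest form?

q && !p || t

q && (!p || p && (q && !p && !q || !q && !p && !q) || !p && !q && !p) || t
= q && (!p || p && !p && !q || !p && !q && !p) || t   [distribution]
= q && (!p || !p && !q) || t   [distribution]
= q && !p || t   [absorption]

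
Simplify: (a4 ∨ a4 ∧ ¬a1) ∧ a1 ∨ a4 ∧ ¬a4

a4 ∧ a1

(a4 ∨ a4 ∧ ¬a1) ∧ a1 ∨ a4 ∧ ¬a4
= a4 ∧ a1 ∨ a4 ∧ ¬a4   [absorption]
= a4 ∧ a1   [complement / identity]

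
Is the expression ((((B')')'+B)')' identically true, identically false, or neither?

identically true

((((B')')'+B)')'
= ((B'+B)')'   — double negation
= B'+B   — double negation
= 1   — complement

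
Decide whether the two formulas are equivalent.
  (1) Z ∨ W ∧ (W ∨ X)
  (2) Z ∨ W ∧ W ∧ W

Yes

E1: Z ∨ W ∧ (W ∨ X)
    = Z ∨ W   — absorption
E2: Z ∨ W ∧ W ∧ W
    = Z ∨ W ∧ W   — idempotence
    = Z ∨ W   — idempotence
Both reduce to Z ∨ W, so they are equivalent.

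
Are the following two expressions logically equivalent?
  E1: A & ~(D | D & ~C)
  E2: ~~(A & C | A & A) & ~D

E1: A & ~(D | D & ~C)
    = A & ~D   — absorption
E2: ~~(A & C | A & A) & ~D
    = (A & C | A & A) & ~D   — double negation
    = (A & C | A) & ~D   — idempotence
    = A & ~D   — absorption
Both reduce to A & ~D, so they are equivalent.

Yes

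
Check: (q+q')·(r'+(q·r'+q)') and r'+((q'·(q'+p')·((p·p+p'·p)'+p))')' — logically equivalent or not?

E1: (q+q')·(r'+(q·r'+q)')
    = (q+q')·(r'+q')   [absorption]
    = r'+q'   [complement / identity]
E2: r'+((q'·(q'+p')·((p·p+p'·p)'+p))')'
    = r'+((q'·((p·p+p'·p)'+p))')'   [absorption]
    = r'+((q'·(p'+p))')'   [distribution]
    = r'+((q')')'   [complement / identity]
    = r'+q'   [double negation]
Both reduce to r'+q', so they are equivalent.

Yes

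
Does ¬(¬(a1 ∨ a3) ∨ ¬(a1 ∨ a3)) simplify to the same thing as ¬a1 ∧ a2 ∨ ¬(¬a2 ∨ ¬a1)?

No

E1: ¬(¬(a1 ∨ a3) ∨ ¬(a1 ∨ a3))
    = (a1 ∨ a3) ∧ (a1 ∨ a3)   (De Morgan)
    = a1 ∨ a3   (idempotence)
E2: ¬a1 ∧ a2 ∨ ¬(¬a2 ∨ ¬a1)
    = ¬a1 ∧ a2 ∨ a2 ∧ a1   (De Morgan)
    = a2   (distribution)
These differ: at a1=0, a2=0, a3=1, E1 = 1 but E2 = 0.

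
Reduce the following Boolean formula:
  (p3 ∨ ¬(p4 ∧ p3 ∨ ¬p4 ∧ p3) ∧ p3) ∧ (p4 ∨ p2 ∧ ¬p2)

(p3 ∨ ¬(p4 ∧ p3 ∨ ¬p4 ∧ p3) ∧ p3) ∧ (p4 ∨ p2 ∧ ¬p2)
= (p3 ∨ ¬p3 ∧ p3) ∧ (p4 ∨ p2 ∧ ¬p2)   [distribution]
= p3 ∧ (p4 ∨ p2 ∧ ¬p2)   [complement / identity]
= p3 ∧ p4   [complement / identity]

p3 ∧ p4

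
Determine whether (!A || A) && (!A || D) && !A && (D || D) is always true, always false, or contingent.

(!A || A) && (!A || D) && !A && (D || D)
= (!A || A) && !A && (D || D)   — absorption
= (!A || A) && !A && D   — idempotence
= !A && D   — complement / identity
This depends on A, D, so it is not a constant.

contingent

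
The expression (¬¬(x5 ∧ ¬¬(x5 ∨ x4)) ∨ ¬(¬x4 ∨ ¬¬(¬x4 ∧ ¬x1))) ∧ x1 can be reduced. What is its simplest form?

(x5 ∨ x4) ∧ x1

(¬¬(x5 ∧ ¬¬(x5 ∨ x4)) ∨ ¬(¬x4 ∨ ¬¬(¬x4 ∧ ¬x1))) ∧ x1
= (¬¬(x5 ∧ ¬¬(x5 ∨ x4)) ∨ ¬(¬x4 ∨ ¬(x4 ∨ x1))) ∧ x1
= (¬¬(x5 ∧ (x5 ∨ x4)) ∨ ¬(¬x4 ∨ ¬(x4 ∨ x1))) ∧ x1
= (¬¬(x5 ∧ (x5 ∨ x4)) ∨ x4 ∧ (x4 ∨ x1)) ∧ x1
= (¬¬(x5 ∧ (x5 ∨ x4)) ∨ x4) ∧ x1
= (x5 ∧ (x5 ∨ x4) ∨ x4) ∧ x1
= (x5 ∨ x4) ∧ x1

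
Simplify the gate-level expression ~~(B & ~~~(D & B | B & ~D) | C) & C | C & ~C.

C

~~(B & ~~~(D & B | B & ~D) | C) & C | C & ~C
= ~~(B & ~~~B | C) & C | C & ~C   (distribution)
= (B & ~~~B | C) & C | C & ~C   (double negation)
= (B & ~B | C) & C | C & ~C   (double negation)
= C & C | C & ~C   (complement / identity)
= C   (distribution)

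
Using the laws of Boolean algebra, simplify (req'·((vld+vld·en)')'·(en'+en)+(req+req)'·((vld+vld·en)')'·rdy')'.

req+vld'

(req'·((vld+vld·en)')'·(en'+en)+(req+req)'·((vld+vld·en)')'·rdy')'
= (req'·((vld+vld·en)')'+(req+req)'·((vld+vld·en)')'·rdy')'   — complement / identity
= (req'·((vld+vld·en)')'+req'·((vld+vld·en)')'·rdy')'   — idempotence
= (req'·((vld+vld·en)')')'   — absorption
= req+(vld+vld·en)'   — De Morgan
= req+vld'   — absorption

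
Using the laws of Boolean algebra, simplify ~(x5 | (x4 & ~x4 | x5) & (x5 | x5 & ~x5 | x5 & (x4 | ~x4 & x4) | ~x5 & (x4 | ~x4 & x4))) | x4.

~(x5 | (x4 & ~x4 | x5) & (x5 | x5 & ~x5 | x5 & (x4 | ~x4 & x4) | ~x5 & (x4 | ~x4 & x4))) | x4
= ~(x5 | (x4 & ~x4 | x5) & (x5 | x5 & (x4 | ~x4 & x4) | ~x5 & (x4 | ~x4 & x4))) | x4   [complement / identity]
= ~(x5 | (x4 & ~x4 | x5) & (x5 | x4 | ~x4 & x4)) | x4   [distribution]
= ~(x5 | x5 & (x5 | x4 | ~x4 & x4)) | x4   [complement / identity]
= ~(x5 | x5 & (x5 | x4)) | x4   [complement / identity]
= ~(x5 | x5) | x4   [absorption]
= ~x5 | x4   [idempotence]

~x5 | x4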